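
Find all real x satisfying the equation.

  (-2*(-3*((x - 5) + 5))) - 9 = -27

Step 1. [(-2*(-3*((x - 5) + 5))) - 9 = -27] add 9: x sits inside (… - 9). So sub: -2*(-3*((x - 5) + 5)) = -18.
Step 2. [-2*(-3*((x - 5) + 5)) = -18] leading coefficient -2: divide by -2. So div: -3*((x - 5) + 5) = 9.
Step 3. [-3*((x - 5) + 5) = 9] leading coefficient -3: divide by -3, so div: (x - 5) + 5 = -3.
Step 4. [(x - 5) + 5 = -3] peel the +5: subtract 5 from each side. So sub: x - 5 = -8.
Step 5. [x - 5 = -8] the outer -5 inverts by adding 5, so sub: x = -3.

Answer: x ∈ {-3}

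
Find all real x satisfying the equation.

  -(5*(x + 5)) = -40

Step 1. [-(5*(x + 5)) = -40] leading − — multiply by −1 ⇒ neg: 5*(x + 5) = 40.
Step 2. [5*(x + 5) = 40] 5·(inner) — divide through by 5. So div: x + 5 = 8.
Step 3. [x + 5 = 8] 5 comes off first (subtract 5) ⇒ sub: x = 3.

Answer: x ∈ {3}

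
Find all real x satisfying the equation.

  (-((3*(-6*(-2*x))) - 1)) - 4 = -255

Step 1. [(-((3*(-6*(-2*x))) - 1)) - 4 = -255] 4 comes off first (add 4) ⇒ sub: -((3*(-6*(-2*x))) - 1) = -251.
Step 2. [-((3*(-6*(-2*x))) - 1) = -251] flip signs both sides, so neg: (3*(-6*(-2*x))) - 1 = 251.
Step 3. [(3*(-6*(-2*x))) - 1 = 251] the outer -1 inverts by adding 1 ⇒ sub: 3*(-6*(-2*x)) = 252.
Step 4. [3*(-6*(-2*x)) = 252] 3 out front; divide by 3. So div: -6*(-2*x) = 84.
Step 5. [-6*(-2*x) = 84] LHS = -6·(…); ÷-6 both sides, so div: -2*x = -14.
Step 6. [-2*x = -14] leading coefficient -2: divide by -2. So div: x = 7.

Answer: x ∈ {7}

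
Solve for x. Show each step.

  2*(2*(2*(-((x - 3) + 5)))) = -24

Step 1. [2*(2*(2*(-((x - 3) + 5)))) = -24] 2·(inner) — divide through by 2, so div: 2*(2*(-((x - 3) + 5))) = -12.
Step 2. [2*(2*(-((x - 3) + 5))) = -12] divide by the outer 2. So div: 2*(-((x - 3) + 5)) = -6.
Step 3. [2*(-((x - 3) + 5)) = -6] divide by the outer 2, so div: -((x - 3) + 5) = -3.
Step 4. [-((x - 3) + 5) = -3] LHS negated; negate both sides, so neg: (x - 3) + 5 = 3.
Step 5. [(x - 3) + 5 = 3] peel the +5: subtract 5 from each side ⇒ sub: x - 3 = -2.
Step 6. [x - 3 = -2] the outer -3 inverts by adding 3, so sub: x = 1.

Answer: x ∈ {1}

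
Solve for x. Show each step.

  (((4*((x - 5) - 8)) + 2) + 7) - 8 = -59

Step 1. [(((4*((x - 5) - 8)) + 2) + 7) - 8 = -59] peel the -8: add 8 from each side ⇒ sub: ((4*((x - 5) - 8)) + 2) + 7 = -51.
Step 2. [((4*((x - 5) - 8)) + 2) + 7 = -51] the outer +7 inverts by subtracting 7. So sub: (4*((x - 5) - 8)) + 2 = -58.
Step 3. [(4*((x - 5) - 8)) + 2 = -58] peel the +2: subtract 2 from each side, so sub: 4*((x - 5) - 8) = -60.
Step 4. [4*((x - 5) - 8) = -60] 4·(inner) — divide through by 4. So div: (x - 5) - 8 = -15.
Step 5. [(x - 5) - 8 = -15] -8 is outermost — add 8 both sides, so sub: x - 5 = -7.
Step 6. [x - 5 = -7] -5 is outermost — add 5 both sides ⇒ sub: x = -2.

Answer: x ∈ {-2}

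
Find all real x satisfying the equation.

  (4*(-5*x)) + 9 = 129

Step 1. [(4*(-5*x)) + 9 = 129] 9 comes off first (subtract 9). So sub: 4*(-5*x) = 120.
Step 2. [4*(-5*x) = 120] 4·(inner) — divide through by 4, so div: -5*x = 30.
Step 3. [-5*x = 30] -5·(inner) — divide through by -5. So div: x = -6.

Answer: x ∈ {-6}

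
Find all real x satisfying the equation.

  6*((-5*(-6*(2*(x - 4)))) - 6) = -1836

Step 1. [6*((-5*(-6*(2*(x - 4)))) - 6) = -1836] leading coefficient 6: divide by 6, so div: (-5*(-6*(2*(x - 4)))) - 6 = -306.
Step 2. [(-5*(-6*(2*(x - 4)))) - 6 = -306] the outer -6 inverts by adding 6 ⇒ sub: -5*(-6*(2*(x - 4))) = -300.
Step 3. [-5*(-6*(2*(x - 4))) = -300] leading coefficient -5: divide by -5 ⇒ div: -6*(2*(x - 4)) = 60.
Step 4. [-6*(2*(x - 4)) = 60] -6·(inner) — divide through by -6 ⇒ div: 2*(x - 4) = -10.
Step 5. [2*(x - 4) = -10] 2·(inner) — divide through by 2. So div: x - 4 = -5.
Step 6. [x - 4 = -5] the outer -4 inverts by adding 4, so sub: x = -1.

Answer: x ∈ {-1}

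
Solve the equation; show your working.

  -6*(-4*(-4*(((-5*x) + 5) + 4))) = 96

Step 1. [-6*(-4*(-4*(((-5*x) + 5) + 4))) = 96] LHS = -6·(…); ÷-6 both sides ⇒ div: -4*(-4*(((-5*x) + 5) + 4)) = -16.
Step 2. [-4*(-4*(((-5*x) + 5) + 4)) = -16] LHS = -4·(…); ÷-4 both sides. So div: -4*(((-5*x) + 5) + 4) = 4.
Step 3. [-4*(((-5*x) + 5) + 4) = 4] -4·(inner) — divide through by -4, so div: ((-5*x) + 5) + 4 = -1.
Step 4. [((-5*x) + 5) + 4 = -1] +4 is outermost — subtract 4 both sides ⇒ sub: (-5*x) + 5 = -5.
Step 5. [(-5*x) + 5 = -5] the outer +5 inverts by subtracting 5. So sub: -5*x = -10.
Step 6. [-5*x = -10] -5 out front; divide by -5, so div: x = 2.

Answer: x ∈ {2}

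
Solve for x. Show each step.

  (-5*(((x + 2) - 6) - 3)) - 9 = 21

Step 1. [(-5*(((x + 2) - 6) - 3)) - 9 = 21] 9 comes off first (add 9) ⇒ sub: -5*(((x + 2) - 6) - 3) = 30.
Step 2. [-5*(((x + 2) - 6) - 3) = 30] LHS = -5·(…); ÷-5 both sides. So div: ((x + 2) - 6) - 3 = -6.
Step 3. [((x + 2) - 6) - 3 = -6] add 3: x sits inside (… - 3). So sub: (x + 2) - 6 = -3.
Step 4. [(x + 2) - 6 = -3] 6 comes off first (add 6) ⇒ sub: x + 2 = 3.
Step 5. [x + 2 = 3] the outer +2 inverts by subtracting 2. So sub: x = 1.

Answer: x ∈ {1}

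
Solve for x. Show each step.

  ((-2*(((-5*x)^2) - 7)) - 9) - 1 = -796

Step 1. [((-2*(((-5*x)^2) - 7)) - 9) - 1 = -796] peel the -1: add 1 from each side. So sub: (-2*(((-5*x)^2) - 7)) - 9 = -795.
Step 2. [(-2*(((-5*x)^2) - 7)) - 9 = -795] -9 is outermost — add 9 both sides, so sub: -2*(((-5*x)^2) - 7) = -786.
Step 3. [-2*(((-5*x)^2) - 7) = -786] LHS = -2·(…); ÷-2 both sides. So div: ((-5*x)^2) - 7 = 393.
Step 4. [((-5*x)^2) - 7 = 393] the outer -7 inverts by adding 7. So sub: (-5*x)^2 = 400.
Step 5. [(-5*x)^2 = 400] LHS squared, RHS 400 ≥ 0: apply √ (±). So sqrt: -5*x = 20 or -20.
Step 6. [-5*x = 20 or -20] leading coefficient -5: divide by -5, so div: x = -4 or 4.

Answer: x ∈ {-4, 4}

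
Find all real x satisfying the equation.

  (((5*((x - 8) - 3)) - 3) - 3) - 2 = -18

Step 1. [(((5*((x - 8) - 3)) - 3) - 3) - 2 = -18] 2 comes off first (add 2). So sub: ((5*((x - 8) - 3)) - 3) - 3 = -16.
Step 2. [((5*((x - 8) - 3)) - 3) - 3 = -16] the outer -3 inverts by adding 3, so sub: (5*((x - 8) - 3)) - 3 = -13.
Step 3. [(5*((x - 8) - 3)) - 3 = -13] the outer -3 inverts by adding 3. So sub: 5*((x - 8) - 3) = -10.
Step 4. [5*((x - 8) - 3) = -10] leading coefficient 5: divide by 5, so div: (x - 8) - 3 = -2.
Step 5. [(x - 8) - 3 = -2] -3 is outermost — add 3 both sides. So sub: x - 8 = 1.
Step 6. [x - 8 = 1] 8 comes off first (add 8). So sub: x = 9.

Answer: x ∈ {9}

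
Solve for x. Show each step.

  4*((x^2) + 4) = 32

Step 1. [4*((x^2) + 4) = 32] 4·(inner) — divide through by 4. So div: (x^2) + 4 = 8.
Step 2. [(x^2) + 4 = 8] peel the +4: subtract 4 from each side, so sub: x^2 = 4.
Step 3. [x^2 = 4] √ both sides: 4 ≥ 0 gives two branches. So sqrt: x = 2 or -2.

Answer: x ∈ {-2, 2}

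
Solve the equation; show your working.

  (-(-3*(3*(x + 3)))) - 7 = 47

Step 1. [(-(-3*(3*(x + 3)))) - 7 = 47] peel the -7: add 7 from each side. So sub: -(-3*(3*(x + 3))) = 54.
Step 2. [-(-3*(3*(x + 3))) = 54] leading − — multiply by −1 ⇒ neg: -3*(3*(x + 3)) = -54.
Step 3. [-3*(3*(x + 3)) = -54] LHS = -3·(…); ÷-3 both sides. So div: 3*(x + 3) = 18.
Step 4. [3*(x + 3) = 18] LHS = 3·(…); ÷3 both sides ⇒ div: x + 3 = 6.
Step 5. [x + 3 = 6] +3 is outermost — subtract 3 both sides. So sub: x = 3.

Answer: x ∈ {3}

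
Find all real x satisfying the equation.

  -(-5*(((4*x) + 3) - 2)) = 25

Step 1. [-(-5*(((4*x) + 3) - 2)) = 25] flip signs both sides ⇒ neg: -5*(((4*x) + 3) - 2) = -25.
Step 2. [-5*(((4*x) + 3) - 2) = -25] leading coefficient -5: divide by -5. So div: ((4*x) + 3) - 2 = 5.
Step 3. [((4*x) + 3) - 2 = 5] the outer -2 inverts by adding 2. So sub: (4*x) + 3 = 7.
Step 4. [(4*x) + 3 = 7] peel the +3: subtract 3 from each side. So sub: 4*x = 4.
Step 5. [4*x = 4] divide by the outer 4, so div: x = 1.

Answer: x ∈ {1}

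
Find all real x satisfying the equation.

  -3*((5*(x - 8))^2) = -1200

Step 1. [-3*((5*(x - 8))^2) = -1200] divide by the outer -3. So div: (5*(x - 8))^2 = 400.
Step 2. [(5*(x - 8))^2 = 400] LHS squared, RHS 400 ≥ 0: apply √ (±), so sqrt: 5*(x - 8) = 20 or -20.
Step 3. [5*(x - 8) = 20 or -20] 5·(inner) — divide through by 5, so div: x - 8 = 4 or -4.
Step 4. [x - 8 = 4 or -4] add 8: x sits inside (… - 8), so sub: x = 12 or 4.

Answer: x ∈ {4, 12}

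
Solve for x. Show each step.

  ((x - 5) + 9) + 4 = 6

Step 1. [((x - 5) + 9) + 4 = 6] the outer +4 inverts by subtracting 4. So sub: (x - 5) + 9 = 2.
Step 2. [(x - 5) + 9 = 2] the outer +9 inverts by subtracting 9, so sub: x - 5 = -7.
Step 3. [x - 5 = -7] -5 is outermost — add 5 both sides ⇒ sub: x = -2.

Answer: x ∈ {-2}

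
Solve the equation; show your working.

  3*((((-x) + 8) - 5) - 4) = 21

Step 1. [3*((((-x) + 8) - 5) - 4) = 21] divide by the outer 3 ⇒ div: (((-x) + 8) - 5) - 4 = 7.
Step 2. [(((-x) + 8) - 5) - 4 = 7] the outer -4 inverts by adding 4. So sub: ((-x) + 8) - 5 = 11.
Step 3. [((-x) + 8) - 5 = 11] the outer -5 inverts by adding 5. So sub: (-x) + 8 = 16.
Step 4. [(-x) + 8 = 16] peel the +8: subtract 8 from each side, so sub: -x = 8.
Step 5. [-x = 8] leading − — multiply by −1 ⇒ neg: x = -8.

Answer: x ∈ {-8}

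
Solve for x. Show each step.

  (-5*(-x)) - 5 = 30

Step 1. [(-5*(-x)) - 5 = 30] 5 comes off first (add 5). So sub: -5*(-x) = 35.
Step 2. [-5*(-x) = 35] divide by the outer -5, so div: -x = -7.
Step 3. [-x = -7] flip signs both sides, so neg: x = 7.

Answer: x ∈ {7}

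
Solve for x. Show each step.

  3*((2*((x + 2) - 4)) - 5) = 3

Step 1. [3*((2*((x + 2) - 4)) - 5) = 3] 3·(inner) — divide through by 3. So div: (2*((x + 2) - 4)) - 5 = 1.
Step 2. [(2*((x + 2) - 4)) - 5 = 1] -5 is outermost — add 5 both sides ⇒ sub: 2*((x + 2) - 4) = 6.
Step 3. [2*((x + 2) - 4) = 6] 2·(inner) — divide through by 2 ⇒ div: (x + 2) - 4 = 3.
Step 4. [(x + 2) - 4 = 3] the outer -4 inverts by adding 4. So sub: x + 2 = 7.
Step 5. [x + 2 = 7] the outer +2 inverts by subtracting 2, so sub: x = 5.

Answer: x ∈ {5}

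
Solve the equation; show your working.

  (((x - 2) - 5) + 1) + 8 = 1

Step 1. [(((x - 2) - 5) + 1) + 8 = 1] +8 is outermost — subtract 8 both sides ⇒ sub: ((x - 2) - 5) + 1 = -7.
Step 2. [((x - 2) - 5) + 1 = -7] the outer +1 inverts by subtracting 1. So sub: (x - 2) - 5 = -8.
Step 3. [(x - 2) - 5 = -8] peel the -5: add 5 from each side. So sub: x - 2 = -3.
Step 4. [x - 2 = -3] the outer -2 inverts by adding 2, so sub: x = -1.

Answer: x ∈ {-1}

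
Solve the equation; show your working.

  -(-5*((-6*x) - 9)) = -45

Step 1. [-(-5*((-6*x) - 9)) = -45] flip signs both sides ⇒ neg: -5*((-6*x) - 9) = 45.
Step 2. [-5*((-6*x) - 9) = 45] -5·(inner) — divide through by -5 ⇒ div: (-6*x) - 9 = -9.
Step 3. [(-6*x) - 9 = -9] 9 comes off first (add 9), so sub: -6*x = 0.
Step 4. [-6*x = 0] divide by the outer -6, so div: x = 0.

Answer: x ∈ {0}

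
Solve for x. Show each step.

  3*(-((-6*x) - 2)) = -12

Step 1. [3*(-((-6*x) - 2)) = -12] leading coefficient 3: divide by 3, so div: -((-6*x) - 2) = -4.
Step 2. [-((-6*x) - 2) = -4] flip signs both sides. So neg: (-6*x) - 2 = 4.
Step 3. [(-6*x) - 2 = 4] -2 is outermost — add 2 both sides ⇒ sub: -6*x = 6.
Step 4. [-6*x = 6] leading coefficient -6: divide by -6, so div: x = -1.

Answer: x ∈ {-1}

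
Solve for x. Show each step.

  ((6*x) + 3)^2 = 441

Step 1. [((6*x) + 3)^2 = 441] LHS squared, RHS 441 ≥ 0: apply √ (±), so sqrt: (6*x) + 3 = 21 or -21.
Step 2. [(6*x) + 3 = 21 or -21] subtract 3: x sits inside (… + 3), so sub: 6*x = 18 or -24.
Step 3. [6*x = 18 or -24] LHS = 6·(…); ÷6 both sides ⇒ div: x = 3 or -4.

Answer: x ∈ {-4, 3}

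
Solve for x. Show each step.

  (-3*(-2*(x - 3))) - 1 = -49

Step 1. [(-3*(-2*(x - 3))) - 1 = -49] the outer -1 inverts by adding 1. So sub: -3*(-2*(x - 3)) = -48.
Step 2. [-3*(-2*(x - 3)) = -48] -3 out front; divide by -3 ⇒ div: -2*(x - 3) = 16.
Step 3. [-2*(x - 3) = 16] LHS = -2·(…); ÷-2 both sides. So div: x - 3 = -8.
Step 4. [x - 3 = -8] -3 is outermost — add 3 both sides ⇒ sub: x = -5.

Answer: x ∈ {-5}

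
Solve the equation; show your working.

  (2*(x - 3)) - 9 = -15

Step 1. [(2*(x - 3)) - 9 = -15] -9 is outermost — add 9 both sides ⇒ sub: 2*(x - 3) = -6.
Step 2. [2*(x - 3) = -6] divide by the outer 2 ⇒ div: x - 3 = -3.
Step 3. [x - 3 = -3] peel the -3: add 3 from each side, so sub: x = 0.

Answer: x ∈ {0}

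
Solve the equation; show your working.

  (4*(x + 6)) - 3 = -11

Step 1. [(4*(x + 6)) - 3 = -11] the outer -3 inverts by adding 3. So sub: 4*(x + 6) = -8.
Step 2. [4*(x + 6) = -8] LHS = 4·(…); ÷4 both sides. So div: x + 6 = -2.
Step 3. [x + 6 = -2] the outer +6 inverts by subtracting 6. So sub: x = -8.

Answer: x ∈ {-8}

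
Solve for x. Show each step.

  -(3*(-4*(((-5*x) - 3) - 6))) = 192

Step 1. [-(3*(-4*(((-5*x) - 3) - 6))) = 192] flip signs both sides. So neg: 3*(-4*(((-5*x) - 3) - 6)) = -192.
Step 2. [3*(-4*(((-5*x) - 3) - 6)) = -192] leading coefficient 3: divide by 3 ⇒ div: -4*(((-5*x) - 3) - 6) = -64.
Step 3. [-4*(((-5*x) - 3) - 6) = -64] leading coefficient -4: divide by -4 ⇒ div: ((-5*x) - 3) - 6 = 16.
Step 4. [((-5*x) - 3) - 6 = 16] peel the -6: add 6 from each side. So sub: (-5*x) - 3 = 22.
Step 5. [(-5*x) - 3 = 22] -3 is outermost — add 3 both sides, so sub: -5*x = 25.
Step 6. [-5*x = 25] divide by the outer -5, so div: x = -5.

Answer: x ∈ {-5}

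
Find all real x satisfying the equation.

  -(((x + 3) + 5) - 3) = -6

Step 1. [-(((x + 3) + 5) - 3) = -6] LHS negated; negate both sides. So neg: ((x + 3) + 5) - 3 = 6.
Step 2. [((x + 3) + 5) - 3 = 6] the outer -3 inverts by adding 3 ⇒ sub: (x + 3) + 5 = 9.
Step 3. [(x + 3) + 5 = 9] subtract 5: x sits inside (… + 5) ⇒ sub: x + 3 = 4.
Step 4. [x + 3 = 4] 3 comes off first (subtract 3). So sub: x = 1.

Answer: x ∈ {1}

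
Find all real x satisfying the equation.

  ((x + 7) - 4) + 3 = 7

Step 1. [((x + 7) - 4) + 3 = 7] +3 is outermost — subtract 3 both sides, so sub: (x + 7) - 4 = 4.
Step 2. [(x + 7) - 4 = 4] 4 comes off first (add 4), so sub: x + 7 = 8.
Step 3. [x + 7 = 8] +7 is outermost — subtract 7 both sides. So sub: x = 1.

Answer: x ∈ {1}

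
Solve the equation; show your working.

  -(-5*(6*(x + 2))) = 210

Step 1. [-(-5*(6*(x + 2))) = 210] flip signs both sides ⇒ neg: -5*(6*(x + 2)) = -210.
Step 2. [-5*(6*(x + 2)) = -210] divide by the outer -5, so div: 6*(x + 2) = 42.
Step 3. [6*(x + 2) = 42] 6 out front; divide by 6. So div: x + 2 = 7.
Step 4. [x + 2 = 7] the outer +2 inverts by subtracting 2. So sub: x = 5.

Answer: x ∈ {5}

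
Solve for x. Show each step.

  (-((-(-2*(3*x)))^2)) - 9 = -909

Step 1. [(-((-(-2*(3*x)))^2)) - 9 = -909] peel the -9: add 9 from each side, so sub: -((-(-2*(3*x)))^2) = -900.
Step 2. [-((-(-2*(3*x)))^2) = -900] leading − — multiply by −1 ⇒ neg: (-(-2*(3*x)))^2 = 900.
Step 3. [(-(-2*(3*x)))^2 = 900] LHS squared, RHS 900 ≥ 0: apply √ (±) ⇒ sqrt: -(-2*(3*x)) = 30 or -30.
Step 4. [-(-2*(3*x)) = 30 or -30] leading − — multiply by −1. So neg: -2*(3*x) = -30 or 30.
Step 5. [-2*(3*x) = -30 or 30] -2 out front; divide by -2, so div: 3*x = 15 or -15.
Step 6. [3*x = 15 or -15] leading coefficient 3: divide by 3 ⇒ div: x = 5 or -5.

Answer: x ∈ {-5, 5}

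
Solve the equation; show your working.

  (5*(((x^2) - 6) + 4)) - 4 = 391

Step 1. [(5*(((x^2) - 6) + 4)) - 4 = 391] -4 is outermost — add 4 both sides. So sub: 5*(((x^2) - 6) + 4) = 395.
Step 2. [5*(((x^2) - 6) + 4) = 395] LHS = 5·(…); ÷5 both sides ⇒ div: ((x^2) - 6) + 4 = 79.
Step 3. [((x^2) - 6) + 4 = 79] subtract 4: x sits inside (… + 4), so sub: (x^2) - 6 = 75.
Step 4. [(x^2) - 6 = 75] -6 is outermost — add 6 both sides. So sub: x^2 = 81.
Step 5. [x^2 = 81] LHS squared, RHS 81 ≥ 0: apply √ (±), so sqrt: x = 9 or -9.

Answer: x ∈ {-9, 9}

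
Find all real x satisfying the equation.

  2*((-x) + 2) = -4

Step 1. [2*((-x) + 2) = -4] divide by the outer 2. So div: (-x) + 2 = -2.
Step 2. [(-x) + 2 = -2] the outer +2 inverts by subtracting 2 ⇒ sub: -x = -4.
Step 3. [-x = -4] flip signs both sides ⇒ neg: x = 4.

Answer: x ∈ {4}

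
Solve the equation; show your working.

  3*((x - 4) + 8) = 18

Step 1. [3*((x - 4) + 8) = 18] LHS = 3·(…); ÷3 both sides, so div: (x - 4) + 8 = 6.
Step 2. [(x - 4) + 8 = 6] subtract 8: x sits inside (… + 8), so sub: x - 4 = -2.
Step 3. [x - 4 = -2] peel the -4: add 4 from each side, so sub: x = 2.

Answer: x ∈ {2}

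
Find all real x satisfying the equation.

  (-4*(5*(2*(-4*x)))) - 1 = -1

Step 1. [(-4*(5*(2*(-4*x)))) - 1 = -1] peel the -1: add 1 from each side, so sub: -4*(5*(2*(-4*x))) = 0.
Step 2. [-4*(5*(2*(-4*x))) = 0] -4·(inner) — divide through by -4 ⇒ div: 5*(2*(-4*x)) = 0.
Step 3. [5*(2*(-4*x)) = 0] LHS = 5·(…); ÷5 both sides. So div: 2*(-4*x) = 0.
Step 4. [2*(-4*x) = 0] LHS = 2·(…); ÷2 both sides. So div: -4*x = 0.
Step 5. [-4*x = 0] -4 out front; divide by -4 ⇒ div: x = 0.

Answer: x ∈ {0}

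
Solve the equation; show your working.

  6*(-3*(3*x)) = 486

Step 1. [6*(-3*(3*x)) = 486] 6·(inner) — divide through by 6. So div: -3*(3*x) = 81.
Step 2. [-3*(3*x) = 81] leading coefficient -3: divide by -3, so div: 3*x = -27.
Step 3. [3*x = -27] LHS = 3·(…); ÷3 both sides ⇒ div: x = -9.

Answer: x ∈ {-9}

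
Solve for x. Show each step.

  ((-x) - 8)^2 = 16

Step 1. [((-x) - 8)^2 = 16] LHS squared, RHS 16 ≥ 0: apply √ (±) ⇒ sqrt: (-x) - 8 = 4 or -4.
Step 2. [(-x) - 8 = 4 or -4] peel the -8: add 8 from each side. So sub: -x = 12 or 4.
Step 3. [-x = 12 or 4] LHS negated; negate both sides ⇒ neg: x = -12 or -4.

Answer: x ∈ {-12, -4}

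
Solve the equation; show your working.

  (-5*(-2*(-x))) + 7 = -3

Step 1. [(-5*(-2*(-x))) + 7 = -3] subtract 7: x sits inside (… + 7). So sub: -5*(-2*(-x)) = -10.
Step 2. [-5*(-2*(-x)) = -10] LHS = -5·(…); ÷-5 both sides, so div: -2*(-x) = 2.
Step 3. [-2*(-x) = 2] -2 out front; divide by -2, so div: -x = -1.
Step 4. [-x = -1] flip signs both sides ⇒ neg: x = 1.

Answer: x ∈ {1}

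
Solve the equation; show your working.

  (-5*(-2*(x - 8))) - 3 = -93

Step 1. [(-5*(-2*(x - 8))) - 3 = -93] the outer -3 inverts by adding 3. So sub: -5*(-2*(x - 8)) = -90.
Step 2. [-5*(-2*(x - 8)) = -90] leading coefficient -5: divide by -5, so div: -2*(x - 8) = 18.
Step 3. [-2*(x - 8) = 18] -2 out front; divide by -2. So div: x - 8 = -9.
Step 4. [x - 8 = -9] 8 comes off first (add 8), so sub: x = -1.

Answer: x ∈ {-1}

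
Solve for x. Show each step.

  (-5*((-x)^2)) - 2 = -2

Step 1. [(-5*((-x)^2)) - 2 = -2] -2 is outermost — add 2 both sides. So sub: -5*((-x)^2) = 0.
Step 2. [-5*((-x)^2) = 0] LHS = -5·(…); ÷-5 both sides ⇒ div: (-x)^2 = 0.
Step 3. [(-x)^2 = 0] LHS squared, RHS 0 ≥ 0: apply √ (±), so sqrt: -x = 0.
Step 4. [-x = 0] leading − — multiply by −1, so neg: x = 0.

Answer: x ∈ {0}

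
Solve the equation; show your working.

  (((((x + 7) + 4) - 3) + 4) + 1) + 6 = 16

Step 1. [(((((x + 7) + 4) - 3) + 4) + 1) + 6 = 16] the outer +6 inverts by subtracting 6 ⇒ sub: ((((x + 7) + 4) - 3) + 4) + 1 = 10.
Step 2. [((((x + 7) + 4) - 3) + 4) + 1 = 10] peel the +1: subtract 1 from each side, so sub: (((x + 7) + 4) - 3) + 4 = 9.
Step 3. [(((x + 7) + 4) - 3) + 4 = 9] 4 comes off first (subtract 4), so sub: ((x + 7) + 4) - 3 = 5.
Step 4. [((x + 7) + 4) - 3 = 5] add 3: x sits inside (… - 3) ⇒ sub: (x + 7) + 4 = 8.
Step 5. [(x + 7) + 4 = 8] subtract 4: x sits inside (… + 4). So sub: x + 7 = 4.
Step 6. [x + 7 = 4] peel the +7: subtract 7 from each side, so sub: x = -3.

Answer: x ∈ {-3}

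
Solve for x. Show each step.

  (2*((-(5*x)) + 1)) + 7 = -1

Step 1. [(2*((-(5*x)) + 1)) + 7 = -1] peel the +7: subtract 7 from each side, so sub: 2*((-(5*x)) + 1) = -8.
Step 2. [2*((-(5*x)) + 1) = -8] LHS = 2·(…); ÷2 both sides, so div: (-(5*x)) + 1 = -4.
Step 3. [(-(5*x)) + 1 = -4] subtract 1: x sits inside (… + 1). So sub: -(5*x) = -5.
Step 4. [-(5*x) = -5] leading − — multiply by −1. So neg: 5*x = 5.
Step 5. [5*x = 5] divide by the outer 5, so div: x = 1.

Answer: x ∈ {1}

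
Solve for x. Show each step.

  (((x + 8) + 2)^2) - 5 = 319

Step 1. [(((x + 8) + 2)^2) - 5 = 319] peel the -5: add 5 from each side, so sub: ((x + 8) + 2)^2 = 324.
Step 2. [((x + 8) + 2)^2 = 324] 324 ≥ 0, LHS is (·)² — take ±√, so sqrt: (x + 8) + 2 = 18 or -18.
Step 3. [(x + 8) + 2 = 18 or -18] 2 comes off first (subtract 2). So sub: x + 8 = 16 or -20.
Step 4. [x + 8 = 16 or -20] +8 is outermost — subtract 8 both sides. So sub: x = 8 or -28.

Answer: x ∈ {-28, 8}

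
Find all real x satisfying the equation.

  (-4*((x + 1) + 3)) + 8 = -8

Step 1. [(-4*((x + 1) + 3)) + 8 = -8] common factor -4 (LHS and -8) — divide through. So factor: ((x + 1) + 3) - 2 = 2.
Step 2. [((x + 1) + 3) - 2 = 2] the outer -2 inverts by adding 2 ⇒ sub: (x + 1) + 3 = 4.
Step 3. [(x + 1) + 3 = 4] subtract 3: x sits inside (… + 3), so sub: x + 1 = 1.
Step 4. [x + 1 = 1] 1 comes off first (subtract 1), so sub: x = 0.

Answer: x ∈ {0}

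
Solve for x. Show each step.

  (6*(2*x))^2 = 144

Step 1. [(6*(2*x))^2 = 144] √ both sides: 144 ≥ 0 gives two branches ⇒ sqrt: 6*(2*x) = 12 or -12.
Step 2. [6*(2*x) = 12 or -12] divide by the outer 6 ⇒ div: 2*x = 2 or -2.
Step 3. [2*x = 2 or -2] 2 out front; divide by 2 ⇒ div: x = 1 or -1.

Answer: x ∈ {-1, 1}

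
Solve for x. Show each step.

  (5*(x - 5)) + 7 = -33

Step 1. [(5*(x - 5)) + 7 = -33] subtract 7: x sits inside (… + 7), so sub: 5*(x - 5) = -40.
Step 2. [5*(x - 5) = -40] divide by the outer 5. So div: x - 5 = -8.
Step 3. [x - 5 = -8] the outer -5 inverts by adding 5 ⇒ sub: x = -3.

Answer: x ∈ {-3}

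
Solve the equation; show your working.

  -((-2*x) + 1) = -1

Step 1. [-((-2*x) + 1) = -1] LHS negated; negate both sides. So neg: (-2*x) + 1 = 1.
Step 2. [(-2*x) + 1 = 1] peel the +1: subtract 1 from each side, so sub: -2*x = 0.
Step 3. [-2*x = 0] -2 out front; divide by -2 ⇒ div: x = 0.

Answer: x ∈ {0}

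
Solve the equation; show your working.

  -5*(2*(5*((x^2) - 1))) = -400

Step 1. [-5*(2*(5*((x^2) - 1))) = -400] leading coefficient -5: divide by -5, so div: 2*(5*((x^2) - 1)) = 80.
Step 2. [2*(5*((x^2) - 1)) = 80] leading coefficient 2: divide by 2 ⇒ div: 5*((x^2) - 1) = 40.
Step 3. [5*((x^2) - 1) = 40] LHS = 5·(…); ÷5 both sides, so div: (x^2) - 1 = 8.
Step 4. [(x^2) - 1 = 8] -1 is outermost — add 1 both sides ⇒ sub: x^2 = 9.
Step 5. [x^2 = 9] LHS squared, RHS 9 ≥ 0: apply √ (±) ⇒ sqrt: x = 3 or -3.

Answer: x ∈ {-3, 3}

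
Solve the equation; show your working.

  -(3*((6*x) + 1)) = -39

Step 1. [-(3*((6*x) + 1)) = -39] LHS negated; negate both sides. So neg: 3*((6*x) + 1) = 39.
Step 2. [3*((6*x) + 1) = 39] 3·(inner) — divide through by 3, so div: (6*x) + 1 = 13.
Step 3. [(6*x) + 1 = 13] subtract 1: x sits inside (… + 1). So sub: 6*x = 12.
Step 4. [6*x = 12] leading coefficient 6: divide by 6. So div: x = 2.

Answer: x ∈ {2}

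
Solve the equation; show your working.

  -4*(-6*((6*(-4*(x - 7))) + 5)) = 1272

Step 1. [-4*(-6*((6*(-4*(x - 7))) + 5)) = 1272] divide by the outer -4. So div: -6*((6*(-4*(x - 7))) + 5) = -318.
Step 2. [-6*((6*(-4*(x - 7))) + 5) = -318] leading coefficient -6: divide by -6 ⇒ div: (6*(-4*(x - 7))) + 5 = 53.
Step 3. [(6*(-4*(x - 7))) + 5 = 53] subtract 5: x sits inside (… + 5). So sub: 6*(-4*(x - 7)) = 48.
Step 4. [6*(-4*(x - 7)) = 48] 6·(inner) — divide through by 6 ⇒ div: -4*(x - 7) = 8.
Step 5. [-4*(x - 7) = 8] -4·(inner) — divide through by -4, so div: x - 7 = -2.
Step 6. [x - 7 = -2] peel the -7: add 7 from each side ⇒ sub: x = 5.

Answer: x ∈ {5}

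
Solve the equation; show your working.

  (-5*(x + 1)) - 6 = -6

Step 1. [(-5*(x + 1)) - 6 = -6] add 6: x sits inside (… - 6), so sub: -5*(x + 1) = 0.
Step 2. [-5*(x + 1) = 0] -5·(inner) — divide through by -5. So div: x + 1 = 0.
Step 3. [x + 1 = 0] peel the +1: subtract 1 from each side ⇒ sub: x = -1.

Answer: x ∈ {-1}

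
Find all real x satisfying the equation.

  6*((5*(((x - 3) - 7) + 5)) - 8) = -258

Step 1. [6*((5*(((x - 3) - 7) + 5)) - 8) = -258] LHS = 6·(…); ÷6 both sides. So div: (5*(((x - 3) - 7) + 5)) - 8 = -43.
Step 2. [(5*(((x - 3) - 7) + 5)) - 8 = -43] -8 is outermost — add 8 both sides. So sub: 5*(((x - 3) - 7) + 5) = -35.
Step 3. [5*(((x - 3) - 7) + 5) = -35] 5 out front; divide by 5. So div: ((x - 3) - 7) + 5 = -7.
Step 4. [((x - 3) - 7) + 5 = -7] +5 is outermost — subtract 5 both sides, so sub: (x - 3) - 7 = -12.
Step 5. [(x - 3) - 7 = -12] peel the -7: add 7 from each side, so sub: x - 3 = -5.
Step 6. [x - 3 = -5] -3 is outermost — add 3 both sides. So sub: x = -2.

Answer: x ∈ {-2}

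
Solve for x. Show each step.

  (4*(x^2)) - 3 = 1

Step 1. [(4*(x^2)) - 3 = 1] add 3: x sits inside (… - 3) ⇒ sub: 4*(x^2) = 4.
Step 2. [4*(x^2) = 4] 4 out front; divide by 4, so div: x^2 = 1.
Step 3. [x^2 = 1] √ both sides: 1 ≥ 0 gives two branches. So sqrt: x = 1 or -1.

Answer: x ∈ {-1, 1}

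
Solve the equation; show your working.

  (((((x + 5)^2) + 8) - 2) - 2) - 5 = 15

Step 1. [(((((x + 5)^2) + 8) - 2) - 2) - 5 = 15] add 5: x sits inside (… - 5) ⇒ sub: ((((x + 5)^2) + 8) - 2) - 2 = 20.
Step 2. [((((x + 5)^2) + 8) - 2) - 2 = 20] 2 comes off first (add 2), so sub: (((x + 5)^2) + 8) - 2 = 22.
Step 3. [(((x + 5)^2) + 8) - 2 = 22] -2 is outermost — add 2 both sides ⇒ sub: ((x + 5)^2) + 8 = 24.
Step 4. [((x + 5)^2) + 8 = 24] the outer +8 inverts by subtracting 8 ⇒ sub: (x + 5)^2 = 16.
Step 5. [(x + 5)^2 = 16] LHS squared, RHS 16 ≥ 0: apply √ (±). So sqrt: x + 5 = 4 or -4.
Step 6. [x + 5 = 4 or -4] 5 comes off first (subtract 5). So sub: x = -1 or -9.

Answer: x ∈ {-9, -1}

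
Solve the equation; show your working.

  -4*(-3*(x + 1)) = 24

Step 1. [-4*(-3*(x + 1)) = 24] LHS = -4·(…); ÷-4 both sides ⇒ div: -3*(x + 1) = -6.
Step 2. [-3*(x + 1) = -6] -3 out front; divide by -3, so div: x + 1 = 2.
Step 3. [x + 1 = 2] subtract 1: x sits inside (… + 1) ⇒ sub: x = 1.

Answer: x ∈ {1}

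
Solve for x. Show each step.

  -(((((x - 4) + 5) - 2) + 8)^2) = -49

Step 1. [-(((((x - 4) + 5) - 2) + 8)^2) = -49] flip signs both sides. So neg: ((((x - 4) + 5) - 2) + 8)^2 = 49.
Step 2. [((((x - 4) + 5) - 2) + 8)^2 = 49] 49 ≥ 0, LHS is (·)² — take ±√ ⇒ sqrt: (((x - 4) + 5) - 2) + 8 = 7 or -7.
Step 3. [(((x - 4) + 5) - 2) + 8 = 7 or -7] +8 is outermost — subtract 8 both sides. So sub: ((x - 4) + 5) - 2 = -1 or -15.
Step 4. [((x - 4) + 5) - 2 = -1 or -15] -2 is outermost — add 2 both sides, so sub: (x - 4) + 5 = 1 or -13.
Step 5. [(x - 4) + 5 = 1 or -13] +5 is outermost — subtract 5 both sides, so sub: x - 4 = -4 or -18.
Step 6. [x - 4 = -4 or -18] the outer -4 inverts by adding 4 ⇒ sub: x = 0 or -14.

Answer: x ∈ {-14, 0}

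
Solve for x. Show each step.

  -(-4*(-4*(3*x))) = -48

Step 1. [-(-4*(-4*(3*x))) = -48] flip signs both sides ⇒ neg: -4*(-4*(3*x)) = 48.
Step 2. [-4*(-4*(3*x)) = 48] LHS = -4·(…); ÷-4 both sides ⇒ div: -4*(3*x) = -12.
Step 3. [-4*(3*x) = -12] -4 out front; divide by -4, so div: 3*x = 3.
Step 4. [3*x = 3] leading coefficient 3: divide by 3. So div: x = 1.

Answer: x ∈ {1}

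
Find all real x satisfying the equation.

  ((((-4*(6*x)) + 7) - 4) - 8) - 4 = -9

Step 1. [((((-4*(6*x)) + 7) - 4) - 8) - 4 = -9] add 4: x sits inside (… - 4), so sub: (((-4*(6*x)) + 7) - 4) - 8 = -5.
Step 2. [(((-4*(6*x)) + 7) - 4) - 8 = -5] peel the -8: add 8 from each side ⇒ sub: ((-4*(6*x)) + 7) - 4 = 3.
Step 3. [((-4*(6*x)) + 7) - 4 = 3] the outer -4 inverts by adding 4, so sub: (-4*(6*x)) + 7 = 7.
Step 4. [(-4*(6*x)) + 7 = 7] the outer +7 inverts by subtracting 7 ⇒ sub: -4*(6*x) = 0.
Step 5. [-4*(6*x) = 0] -4 out front; divide by -4. So div: 6*x = 0.
Step 6. [6*x = 0] divide by the outer 6, so div: x = 0.

Answer: x ∈ {0}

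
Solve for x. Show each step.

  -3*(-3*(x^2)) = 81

Step 1. [-3*(-3*(x^2)) = 81] divide by the outer -3 ⇒ div: -3*(x^2) = -27.
Step 2. [-3*(x^2) = -27] -3·(inner) — divide through by -3. So div: x^2 = 9.
Step 3. [x^2 = 9] LHS squared, RHS 9 ≥ 0: apply √ (±). So sqrt: x = 3 or -3.

Answer: x ∈ {-3, 3}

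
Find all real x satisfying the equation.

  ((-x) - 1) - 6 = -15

Step 1. [((-x) - 1) - 6 = -15] 6 comes off first (add 6) ⇒ sub: (-x) - 1 = -9.
Step 2. [(-x) - 1 = -9] the outer -1 inverts by adding 1 ⇒ sub: -x = -8.
Step 3. [-x = -8] LHS negated; negate both sides, so neg: x = 8.

Answer: x ∈ {8}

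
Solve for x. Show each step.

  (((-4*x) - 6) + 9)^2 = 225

Step 1. [(((-4*x) - 6) + 9)^2 = 225] √ both sides: 225 ≥ 0 gives two branches, so sqrt: ((-4*x) - 6) + 9 = 15 or -15.
Step 2. [((-4*x) - 6) + 9 = 15 or -15] 9 comes off first (subtract 9), so sub: (-4*x) - 6 = 6 or -24.
Step 3. [(-4*x) - 6 = 6 or -24] add 6: x sits inside (… - 6). So sub: -4*x = 12 or -18.
Step 4. [-4*x = 12 or -18] -4·(inner) — divide through by -4, so div: x = -3 or 9/2.

Answer: x ∈ {-3, 9/2}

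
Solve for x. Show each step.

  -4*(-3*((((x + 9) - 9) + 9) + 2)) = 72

Step 1. [-4*(-3*((((x + 9) - 9) + 9) + 2)) = 72] divide by the outer -4, so div: -3*((((x + 9) - 9) + 9) + 2) = -18.
Step 2. [-3*((((x + 9) - 9) + 9) + 2) = -18] -3 out front; divide by -3. So div: (((x + 9) - 9) + 9) + 2 = 6.
Step 3. [(((x + 9) - 9) + 9) + 2 = 6] 2 comes off first (subtract 2). So sub: ((x + 9) - 9) + 9 = 4.
Step 4. [((x + 9) - 9) + 9 = 4] subtract 9: x sits inside (… + 9). So sub: (x + 9) - 9 = -5.
Step 5. [(x + 9) - 9 = -5] peel the -9: add 9 from each side ⇒ sub: x + 9 = 4.
Step 6. [x + 9 = 4] subtract 9: x sits inside (… + 9) ⇒ sub: x = -5.

Answer: x ∈ {-5}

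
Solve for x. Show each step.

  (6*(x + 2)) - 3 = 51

Step 1. [(6*(x + 2)) - 3 = 51] peel the -3: add 3 from each side. So sub: 6*(x + 2) = 54.
Step 2. [6*(x + 2) = 54] 6 out front; divide by 6, so div: x + 2 = 9.
Step 3. [x + 2 = 9] the outer +2 inverts by subtracting 2. So sub: x = 7.

Answer: x ∈ {7}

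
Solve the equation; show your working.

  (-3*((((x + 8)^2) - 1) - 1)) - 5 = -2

Step 1. [(-3*((((x + 8)^2) - 1) - 1)) - 5 = -2] add 5: x sits inside (… - 5). So sub: -3*((((x + 8)^2) - 1) - 1) = 3.
Step 2. [-3*((((x + 8)^2) - 1) - 1) = 3] LHS = -3·(…); ÷-3 both sides. So div: (((x + 8)^2) - 1) - 1 = -1.
Step 3. [(((x + 8)^2) - 1) - 1 = -1] -1 is outermost — add 1 both sides. So sub: ((x + 8)^2) - 1 = 0.
Step 4. [((x + 8)^2) - 1 = 0] peel the -1: add 1 from each side ⇒ sub: (x + 8)^2 = 1.
Step 5. [(x + 8)^2 = 1] LHS squared, RHS 1 ≥ 0: apply √ (±). So sqrt: x + 8 = 1 or -1.
Step 6. [x + 8 = 1 or -1] peel the +8: subtract 8 from each side. So sub: x = -7 or -9.

Answer: x ∈ {-9, -7}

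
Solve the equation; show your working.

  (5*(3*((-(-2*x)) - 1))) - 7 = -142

Step 1. [(5*(3*((-(-2*x)) - 1))) - 7 = -142] 7 comes off first (add 7) ⇒ sub: 5*(3*((-(-2*x)) - 1)) = -135.
Step 2. [5*(3*((-(-2*x)) - 1)) = -135] leading coefficient 5: divide by 5 ⇒ div: 3*((-(-2*x)) - 1) = -27.
Step 3. [3*((-(-2*x)) - 1) = -27] LHS = 3·(…); ÷3 both sides, so div: (-(-2*x)) - 1 = -9.
Step 4. [(-(-2*x)) - 1 = -9] -1 is outermost — add 1 both sides, so sub: -(-2*x) = -8.
Step 5. [-(-2*x) = -8] flip signs both sides ⇒ neg: -2*x = 8.
Step 6. [-2*x = 8] -2 out front; divide by -2, so div: x = -4.

Answer: x ∈ {-4}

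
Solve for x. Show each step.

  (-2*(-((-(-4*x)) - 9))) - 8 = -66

Step 1. [(-2*(-((-(-4*x)) - 9))) - 8 = -66] 8 comes off first (add 8), so sub: -2*(-((-(-4*x)) - 9)) = -58.
Step 2. [-2*(-((-(-4*x)) - 9)) = -58] -2 out front; divide by -2, so div: -((-(-4*x)) - 9) = 29.
Step 3. [-((-(-4*x)) - 9) = 29] flip signs both sides, so neg: (-(-4*x)) - 9 = -29.
Step 4. [(-(-4*x)) - 9 = -29] peel the -9: add 9 from each side ⇒ sub: -(-4*x) = -20.
Step 5. [-(-4*x) = -20] LHS negated; negate both sides. So neg: -4*x = 20.
Step 6. [-4*x = 20] -4 out front; divide by -4 ⇒ div: x = -5.

Answer: x ∈ {-5}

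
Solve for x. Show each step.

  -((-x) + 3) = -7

Step 1. [-((-x) + 3) = -7] flip signs both sides ⇒ neg: (-x) + 3 = 7.
Step 2. [(-x) + 3 = 7] subtract 3: x sits inside (… + 3). So sub: -x = 4.
Step 3. [-x = 4] leading − — multiply by −1, so neg: x = -4.

Answer: x ∈ {-4}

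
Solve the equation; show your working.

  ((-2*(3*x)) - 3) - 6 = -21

Step 1. [((-2*(3*x)) - 3) - 6 = -21] -6 is outermost — add 6 both sides. So sub: (-2*(3*x)) - 3 = -15.
Step 2. [(-2*(3*x)) - 3 = -15] peel the -3: add 3 from each side. So sub: -2*(3*x) = -12.
Step 3. [-2*(3*x) = -12] -2·(inner) — divide through by -2. So div: 3*x = 6.
Step 4. [3*x = 6] 3 out front; divide by 3 ⇒ div: x = 2.

Answer: x ∈ {2}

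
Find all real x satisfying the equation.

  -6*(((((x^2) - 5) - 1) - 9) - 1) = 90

Step 1. [-6*(((((x^2) - 5) - 1) - 9) - 1) = 90] leading coefficient -6: divide by -6. So div: ((((x^2) - 5) - 1) - 9) - 1 = -15.
Step 2. [((((x^2) - 5) - 1) - 9) - 1 = -15] add 1: x sits inside (… - 1). So sub: (((x^2) - 5) - 1) - 9 = -14.
Step 3. [(((x^2) - 5) - 1) - 9 = -14] add 9: x sits inside (… - 9), so sub: ((x^2) - 5) - 1 = -5.
Step 4. [((x^2) - 5) - 1 = -5] -1 is outermost — add 1 both sides, so sub: (x^2) - 5 = -4.
Step 5. [(x^2) - 5 = -4] peel the -5: add 5 from each side ⇒ sub: x^2 = 1.
Step 6. [x^2 = 1] √ both sides: 1 ≥ 0 gives two branches. So sqrt: x = 1 or -1.

Answer: x ∈ {-1, 1}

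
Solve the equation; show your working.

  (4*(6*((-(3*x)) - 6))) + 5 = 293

Step 1. [(4*(6*((-(3*x)) - 6))) + 5 = 293] peel the +5: subtract 5 from each side. So sub: 4*(6*((-(3*x)) - 6)) = 288.
Step 2. [4*(6*((-(3*x)) - 6)) = 288] divide by the outer 4, so div: 6*((-(3*x)) - 6) = 72.
Step 3. [6*((-(3*x)) - 6) = 72] leading coefficient 6: divide by 6 ⇒ div: (-(3*x)) - 6 = 12.
Step 4. [(-(3*x)) - 6 = 12] -6 is outermost — add 6 both sides. So sub: -(3*x) = 18.
Step 5. [-(3*x) = 18] LHS negated; negate both sides ⇒ neg: 3*x = -18.
Step 6. [3*x = -18] 3·(inner) — divide through by 3, so div: x = -6.

Answer: x ∈ {-6}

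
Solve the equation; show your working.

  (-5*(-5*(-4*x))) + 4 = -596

Step 1. [(-5*(-5*(-4*x))) + 4 = -596] peel the +4: subtract 4 from each side, so sub: -5*(-5*(-4*x)) = -600.
Step 2. [-5*(-5*(-4*x)) = -600] LHS = -5·(…); ÷-5 both sides. So div: -5*(-4*x) = 120.
Step 3. [-5*(-4*x) = 120] divide by the outer -5. So div: -4*x = -24.
Step 4. [-4*x = -24] LHS = -4·(…); ÷-4 both sides ⇒ div: x = 6.

Answer: x ∈ {6}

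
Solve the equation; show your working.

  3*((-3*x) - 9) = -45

Step 1. [3*((-3*x) - 9) = -45] 3·(inner) — divide through by 3. So div: (-3*x) - 9 = -15.
Step 2. [(-3*x) - 9 = -15] -3 | LHS and -3 | -15: pull -3 out. So factor: x + 3 = 5.
Step 3. [x + 3 = 5] +3 is outermost — subtract 3 both sides, so sub: x = 2.

Answer: x ∈ {2}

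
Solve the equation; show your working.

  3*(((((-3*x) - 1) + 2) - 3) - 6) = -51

Step 1. [3*(((((-3*x) - 1) + 2) - 3) - 6) = -51] divide by the outer 3. So div: ((((-3*x) - 1) + 2) - 3) - 6 = -17.
Step 2. [((((-3*x) - 1) + 2) - 3) - 6 = -17] add 6: x sits inside (… - 6). So sub: (((-3*x) - 1) + 2) - 3 = -11.
Step 3. [(((-3*x) - 1) + 2) - 3 = -11] 3 comes off first (add 3) ⇒ sub: ((-3*x) - 1) + 2 = -8.
Step 4. [((-3*x) - 1) + 2 = -8] peel the +2: subtract 2 from each side. So sub: (-3*x) - 1 = -10.
Step 5. [(-3*x) - 1 = -10] -1 is outermost — add 1 both sides. So sub: -3*x = -9.
Step 6. [-3*x = -9] divide by the outer -3 ⇒ div: x = 3.

Answer: x ∈ {3}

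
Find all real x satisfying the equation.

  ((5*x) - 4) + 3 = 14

Step 1. [((5*x) - 4) + 3 = 14] subtract 3: x sits inside (… + 3). So sub: (5*x) - 4 = 11.
Step 2. [(5*x) - 4 = 11] the outer -4 inverts by adding 4, so sub: 5*x = 15.
Step 3. [5*x = 15] 5 out front; divide by 5. So div: x = 3.

Answer: x ∈ {3}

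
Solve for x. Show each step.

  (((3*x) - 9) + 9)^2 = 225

Step 1. [(((3*x) - 9) + 9)^2 = 225] LHS squared, RHS 225 ≥ 0: apply √ (±), so sqrt: ((3*x) - 9) + 9 = 15 or -15.
Step 2. [((3*x) - 9) + 9 = 15 or -15] subtract 9: x sits inside (… + 9). So sub: (3*x) - 9 = 6 or -24.
Step 3. [(3*x) - 9 = 6 or -24] the outer -9 inverts by adding 9. So sub: 3*x = 15 or -15.
Step 4. [3*x = 15 or -15] leading coefficient 3: divide by 3 ⇒ div: x = 5 or -5.

Answer: x ∈ {-5, 5}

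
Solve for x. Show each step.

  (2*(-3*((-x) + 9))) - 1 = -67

Step 1. [(2*(-3*((-x) + 9))) - 1 = -67] peel the -1: add 1 from each side, so sub: 2*(-3*((-x) + 9)) = -66.
Step 2. [2*(-3*((-x) + 9)) = -66] 2·(inner) — divide through by 2, so div: -3*((-x) + 9) = -33.
Step 3. [-3*((-x) + 9) = -33] -3·(inner) — divide through by -3. So div: (-x) + 9 = 11.
Step 4. [(-x) + 9 = 11] peel the +9: subtract 9 from each side. So sub: -x = 2.
Step 5. [-x = 2] LHS negated; negate both sides, so neg: x = -2.

Answer: x ∈ {-2}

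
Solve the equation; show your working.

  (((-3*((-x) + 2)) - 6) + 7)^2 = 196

Step 1. [(((-3*((-x) + 2)) - 6) + 7)^2 = 196] 196 ≥ 0, LHS is (·)² — take ±√. So sqrt: ((-3*((-x) + 2)) - 6) + 7 = 14 or -14.
Step 2. [((-3*((-x) + 2)) - 6) + 7 = 14 or -14] the outer +7 inverts by subtracting 7, so sub: (-3*((-x) + 2)) - 6 = 7 or -21.
Step 3. [(-3*((-x) + 2)) - 6 = 7 or -21] the outer -6 inverts by adding 6, so sub: -3*((-x) + 2) = 13 or -15.
Step 4. [-3*((-x) + 2) = 13 or -15] LHS = -3·(…); ÷-3 both sides. So div: (-x) + 2 = -13/3 or 5.
Step 5. [(-x) + 2 = -13/3 or 5] 2 comes off first (subtract 2). So sub: -x = -19/3 or 3.
Step 6. [-x = -19/3 or 3] LHS negated; negate both sides. So neg: x = 19/3 or -3.

Answer: x ∈ {-3, 19/3}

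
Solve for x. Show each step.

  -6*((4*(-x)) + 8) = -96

Step 1. [-6*((4*(-x)) + 8) = -96] -6 out front; divide by -6 ⇒ div: (4*(-x)) + 8 = 16.
Step 2. [(4*(-x)) + 8 = 16] 4 | LHS and 4 | 16: pull 4 out, so factor: (-x) + 2 = 4.
Step 3. [(-x) + 2 = 4] 2 comes off first (subtract 2) ⇒ sub: -x = 2.
Step 4. [-x = 2] LHS negated; negate both sides, so neg: x = -2.

Answer: x ∈ {-2}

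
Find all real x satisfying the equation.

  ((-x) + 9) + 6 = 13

Step 1. [((-x) + 9) + 6 = 13] subtract 6: x sits inside (… + 6), so sub: (-x) + 9 = 7.
Step 2. [(-x) + 9 = 7] 9 comes off first (subtract 9). So sub: -x = -2.
Step 3. [-x = -2] flip signs both sides. So neg: x = 2.

Answer: x ∈ {2}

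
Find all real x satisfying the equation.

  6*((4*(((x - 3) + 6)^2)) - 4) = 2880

Step 1. [6*((4*(((x - 3) + 6)^2)) - 4) = 2880] LHS = 6·(…); ÷6 both sides, so div: (4*(((x - 3) + 6)^2)) - 4 = 480.
Step 2. [(4*(((x - 3) + 6)^2)) - 4 = 480] common factor 4 (LHS and 480) — divide through ⇒ factor: (((x - 3) + 6)^2) - 1 = 120.
Step 3. [(((x - 3) + 6)^2) - 1 = 120] add 1: x sits inside (… - 1), so sub: ((x - 3) + 6)^2 = 121.
Step 4. [((x - 3) + 6)^2 = 121] 121 ≥ 0, LHS is (·)² — take ±√. So sqrt: (x - 3) + 6 = 11 or -11.
Step 5. [(x - 3) + 6 = 11 or -11] 6 comes off first (subtract 6) ⇒ sub: x - 3 = 5 or -17.
Step 6. [x - 3 = 5 or -17] -3 is outermost — add 3 both sides, so sub: x = 8 or -14.

Answer: x ∈ {-14, 8}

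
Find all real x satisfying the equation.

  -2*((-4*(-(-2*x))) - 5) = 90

Step 1. [-2*((-4*(-(-2*x))) - 5) = 90] LHS = -2·(…); ÷-2 both sides ⇒ div: (-4*(-(-2*x))) - 5 = -45.
Step 2. [(-4*(-(-2*x))) - 5 = -45] 5 comes off first (add 5) ⇒ sub: -4*(-(-2*x)) = -40.
Step 3. [-4*(-(-2*x)) = -40] -4·(inner) — divide through by -4. So div: -(-2*x) = 10.
Step 4. [-(-2*x) = 10] flip signs both sides, so neg: -2*x = -10.
Step 5. [-2*x = -10] -2 out front; divide by -2, so div: x = 5.

Answer: x ∈ {5}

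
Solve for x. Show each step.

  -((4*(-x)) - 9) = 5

Step 1. [-((4*(-x)) - 9) = 5] LHS negated; negate both sides. So neg: (4*(-x)) - 9 = -5.
Step 2. [(4*(-x)) - 9 = -5] -9 is outermost — add 9 both sides, so sub: 4*(-x) = 4.
Step 3. [4*(-x) = 4] 4·(inner) — divide through by 4. So div: -x = 1.
Step 4. [-x = 1] flip signs both sides. So neg: x = -1.

Answer: x ∈ {-1}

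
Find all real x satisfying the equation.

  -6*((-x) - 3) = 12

Step 1. [-6*((-x) - 3) = 12] leading coefficient -6: divide by -6 ⇒ div: (-x) - 3 = -2.
Step 2. [(-x) - 3 = -2] add 3: x sits inside (… - 3) ⇒ sub: -x = 1.
Step 3. [-x = 1] flip signs both sides ⇒ neg: x = -1.

Answer: x ∈ {-1}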